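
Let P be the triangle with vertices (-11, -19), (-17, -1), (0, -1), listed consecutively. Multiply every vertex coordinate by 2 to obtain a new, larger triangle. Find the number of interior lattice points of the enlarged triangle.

By the shoelace formula, twice the signed area is |((-11)·(-1) − (-17)·(-19)) + ((-17)·(-1) − 0·(-1)) + (0·(-19) − (-11)·(-1))| = 306, so the area is 153.
Summing gcd(|Δx|,|Δy|) over the edges gives the boundary count: gcd(6,18) + gcd(17,0) + gcd(11,18) = 6+17+1 = 24.
Scaling by 2 multiplies the area by 2² = 4 (so the new area is 612) and multiplies the boundary lattice-point count by 2, giving 48.
By Pick's theorem, the interior count of the dilated polygon is 612 − 48/2 + 1 = 589.

589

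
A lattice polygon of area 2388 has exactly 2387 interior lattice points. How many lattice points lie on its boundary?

4

Pick's theorem gives A = I + B/2 − 1, so B = 2(A − I + 1) = 2(2388 − 2387 + 1) = 4.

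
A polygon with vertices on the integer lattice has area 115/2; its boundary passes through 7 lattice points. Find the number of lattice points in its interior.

From Pick's theorem, I = A − B/2 + 1 = 115/2 − 7/2 + 1 = 55.

55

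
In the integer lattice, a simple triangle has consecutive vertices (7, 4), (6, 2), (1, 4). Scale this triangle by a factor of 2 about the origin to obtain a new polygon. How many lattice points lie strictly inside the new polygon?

17

By the shoelace formula, twice the signed area is |(7·2 − 6·4) + (6·4 − 1·2) + (1·4 − 7·4)| = 12, so the area is 6.
Summing gcd(|Δx|,|Δy|) over the edges gives the boundary count: gcd(1,2) + gcd(5,2) + gcd(6,0) = 1+1+6 = 8.
Scaling by 2 multiplies the area by 2² = 4 (so the new area is 24) and multiplies the boundary lattice-point count by 2, giving 16.
By Pick's theorem, the interior count of the dilated polygon is 24 − 16/2 + 1 = 17.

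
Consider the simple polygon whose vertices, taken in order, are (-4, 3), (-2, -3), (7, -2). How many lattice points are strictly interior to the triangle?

27

The shoelace formula gives twice the area as |[(-4)·(-3) − (-2)·3] + [(-2)·(-2) − 7·(-3)] + [7·3 − (-4)·(-2)]| = 56, so the area is 28.
Summing gcd(|Δx|,|Δy|) over the edges gives the boundary count: gcd(2,6) + gcd(9,1) + gcd(11,5) = 2+1+1 = 4.
Pick's theorem gives I = A − B/2 + 1 = 28 − 4/2 + 1 = 27.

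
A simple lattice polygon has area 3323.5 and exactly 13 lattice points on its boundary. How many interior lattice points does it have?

3318

From Pick's theorem, I = A − B/2 + 1 = 3323.5 − 13/2 + 1 = 3318.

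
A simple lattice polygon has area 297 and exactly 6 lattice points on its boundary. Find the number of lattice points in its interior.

295

From Pick's theorem, I = A − B/2 + 1 = 297 − 6/2 + 1 = 295.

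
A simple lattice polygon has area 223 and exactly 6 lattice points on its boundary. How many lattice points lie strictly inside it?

221

Pick's theorem A = I + B/2 − 1 rearranges to I = A − B/2 + 1 = 223 − 6/2 + 1 = 221.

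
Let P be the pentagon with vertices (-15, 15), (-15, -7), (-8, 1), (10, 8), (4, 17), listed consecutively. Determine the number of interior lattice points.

306

By the shoelace formula, twice the signed area is |[(-15)·(-7) − (-15)·15] + [(-15)·1 − (-8)·(-7)] + [(-8)·8 − 10·1] + [10·17 − 4·8] + [4·15 − (-15)·17]| = 638, so the area is 319.
Along each edge there are gcd(|Δx|,|Δy|)+1 lattice points, so counting each shared vertex once the boundary has gcd(0,22) + gcd(7,8) + gcd(18,7) + gcd(6,9) + gcd(19,2) = 22+1+1+3+1 = 28.
Pick's theorem gives I = A − B/2 + 1 = 319 − 28/2 + 1 = 306.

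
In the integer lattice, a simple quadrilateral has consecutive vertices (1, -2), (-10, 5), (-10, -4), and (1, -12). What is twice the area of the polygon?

209

Using the shoelace formula, 2A = |[1·5 − (-10)·(-2)] + [(-10)·(-4) − (-10)·5] + [(-10)·(-12) − 1·(-4)] + [1·(-2) − 1·(-12)]| = 209, so the area is 209/2.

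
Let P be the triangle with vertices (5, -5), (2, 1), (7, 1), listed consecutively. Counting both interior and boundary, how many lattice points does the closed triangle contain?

21

By the shoelace formula, twice the signed area is |(5·1 − 2·(-5)) + (2·1 − 7·1) + (7·(-5) − 5·1)| = 30, so the area is 15.
Summing gcd(|Δx|,|Δy|) over the edges gives the boundary count: gcd(3,6) + gcd(5,0) + gcd(2,6) = 3+5+2 = 10.
Pick's theorem gives I = A − B/2 + 1 = 15 − 10/2 + 1 = 11, so the closed region contains I + B = 11 + 10 = 21 lattice points.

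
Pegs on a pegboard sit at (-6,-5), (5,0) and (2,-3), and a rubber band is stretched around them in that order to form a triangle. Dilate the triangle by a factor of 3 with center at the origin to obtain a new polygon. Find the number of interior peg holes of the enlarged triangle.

By the shoelace formula, twice the signed area is |((-6)·0 − 5·(-5)) + (5·(-3) − 2·0) + (2·(-5) − (-6)·(-3))| = 18, so the area is 9.
Summing gcd(|Δx|,|Δy|) over the edges gives the boundary count: gcd(11,5) + gcd(3,3) + gcd(8,2) = 1+3+2 = 6.
Scaling by 3 multiplies the area by 3² = 9 (so the new area is 81) and multiplies the boundary lattice-point count by 3, giving 18.
By Pick's theorem, the interior count of the dilated polygon is 81 − 18/2 + 1 = 73.

73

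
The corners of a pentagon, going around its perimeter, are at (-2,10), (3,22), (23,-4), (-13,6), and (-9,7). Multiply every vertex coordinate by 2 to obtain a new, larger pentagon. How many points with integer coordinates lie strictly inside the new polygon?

1232

By the shoelace formula, twice the signed area is |[(-2)·22 − 3·10] + [3·(-4) − 23·22] + [23·6 − (-13)·(-4)] + [(-13)·7 − (-9)·6] + [(-9)·10 − (-2)·7]| = 619, so the area is 619/2.
Along each edge there are gcd(|Δx|,|Δy|)+1 lattice points, so counting each shared vertex once the boundary has gcd(5,12) + gcd(20,26) + gcd(36,10) + gcd(4,1) + gcd(7,3) = 1+2+2+1+1 = 7.
Scaling by 2 multiplies the area by 2² = 4 (so the new area is 1238) and multiplies the boundary lattice-point count by 2, giving 14.
By Pick's theorem, the interior count of the dilated polygon is 1238 − 14/2 + 1 = 1232.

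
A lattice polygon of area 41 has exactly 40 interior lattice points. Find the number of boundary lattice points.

Pick's theorem gives A = I + B/2 − 1, so B = 2(A − I + 1) = 2(41 − 40 + 1) = 4.

4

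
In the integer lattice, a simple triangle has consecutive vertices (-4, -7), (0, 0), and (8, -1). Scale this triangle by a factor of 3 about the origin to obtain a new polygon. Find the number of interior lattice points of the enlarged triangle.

259

By the shoelace formula, twice the signed area is |((-4)·0 − 0·(-7)) + (0·(-1) − 8·0) + (8·(-7) − (-4)·(-1))| = 60, so the area is 30.
Summing gcd(|Δx|,|Δy|) over the edges gives the boundary count: gcd(4,7) + gcd(8,1) + gcd(12,6) = 1+1+6 = 8.
Scaling by 3 multiplies the area by 3² = 9 (so the new area is 270) and multiplies the boundary lattice-point count by 3, giving 24.
By Pick's theorem, the interior count of the dilated polygon is 270 − 24/2 + 1 = 259.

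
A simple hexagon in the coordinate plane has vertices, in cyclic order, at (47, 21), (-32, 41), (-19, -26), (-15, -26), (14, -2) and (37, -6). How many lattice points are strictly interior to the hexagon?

2875

The shoelace formula gives twice the area as |[47·41 − (-32)·21] + [(-32)·(-26) − (-19)·41] + [(-19)·(-26) − (-15)·(-26)] + [(-15)·(-2) − 14·(-26)] + [14·(-6) − 37·(-2)] + [37·21 − 47·(-6)]| = 5757, so the area is 2878.5.
The number of boundary lattice points is Σ gcd(|Δx|,|Δy|) = gcd(79,20) + gcd(13,67) + gcd(4,0) + gcd(29,24) + gcd(23,4) + gcd(10,27) = 1+1+4+1+1+1 = 9.
By Pick's theorem A = I + B/2 − 1, so I = 2878.5 − 9/2 + 1 = 2875.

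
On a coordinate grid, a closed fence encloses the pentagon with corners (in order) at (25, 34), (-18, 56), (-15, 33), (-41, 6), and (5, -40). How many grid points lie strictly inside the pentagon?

3126

The shoelace formula gives twice the area as |(25·56 − (-18)·34) + ((-18)·33 − (-15)·56) + ((-15)·6 − (-41)·33) + ((-41)·(-40) − 5·6) + (5·34 − 25·(-40))| = 6301, so the area is 6301/2.
Summing gcd(|Δx|,|Δy|) over the edges gives the boundary count: gcd(43,22) + gcd(3,23) + gcd(26,27) + gcd(46,46) + gcd(20,74) = 1+1+1+46+2 = 51.
Pick's theorem gives I = A − B/2 + 1 = 6301/2 − 51/2 + 1 = 3126.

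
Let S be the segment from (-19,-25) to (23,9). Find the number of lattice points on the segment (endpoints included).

The number of lattice points on a segment between lattice points is gcd(|Δx|,|Δy|) + 1 = gcd(42,34) + 1 = 2 + 1 = 3.

3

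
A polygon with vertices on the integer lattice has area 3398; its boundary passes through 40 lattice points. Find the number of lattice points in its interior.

From Pick's theorem, I = A − B/2 + 1 = 3398 − 40/2 + 1 = 3379.

3379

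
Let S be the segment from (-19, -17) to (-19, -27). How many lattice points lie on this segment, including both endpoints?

The number of lattice points on a segment between lattice points is gcd(|Δx|,|Δy|) + 1 = gcd(0,10) + 1 = 10 + 1 = 11.

11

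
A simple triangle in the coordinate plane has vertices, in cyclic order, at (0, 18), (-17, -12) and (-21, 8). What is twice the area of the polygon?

460

The shoelace formula gives twice the area as |[0·(-12) − (-17)·18] + [(-17)·8 − (-21)·(-12)] + [(-21)·18 − 0·8]| = 460, so the area is 230.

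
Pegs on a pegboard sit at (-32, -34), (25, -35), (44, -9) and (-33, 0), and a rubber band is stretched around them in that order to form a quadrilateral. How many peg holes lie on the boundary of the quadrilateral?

The number of boundary lattice points is Σ gcd(|Δx|,|Δy|) = gcd(57,1) + gcd(19,26) + gcd(77,9) + gcd(1,34) = 1+1+1+1 = 4.

4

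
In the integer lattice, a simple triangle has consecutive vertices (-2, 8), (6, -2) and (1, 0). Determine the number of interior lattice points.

16

Using the shoelace formula, 2A = |((-2)·(-2) − 6·8) + (6·0 − 1·(-2)) + (1·8 − (-2)·0)| = 34, so the area is 17.
Along each edge there are gcd(|Δx|,|Δy|)+1 lattice points, so counting each shared vertex once the boundary has gcd(8,10) + gcd(5,2) + gcd(3,8) = 2+1+1 = 4.
Pick's theorem gives I = A − B/2 + 1 = 17 − 4/2 + 1 = 16.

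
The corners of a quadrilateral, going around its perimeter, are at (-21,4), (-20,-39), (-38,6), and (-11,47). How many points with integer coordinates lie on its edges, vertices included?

Summing gcd(|Δx|,|Δy|) over the edges gives the boundary count: gcd(1,43) + gcd(18,45) + gcd(27,41) + gcd(10,43) = 1+9+1+1 = 12.

12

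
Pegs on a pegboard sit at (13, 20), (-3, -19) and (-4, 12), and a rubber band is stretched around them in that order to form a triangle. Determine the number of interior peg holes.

Using the shoelace formula, 2A = |(13·(-19) − (-3)·20) + ((-3)·12 − (-4)·(-19)) + ((-4)·20 − 13·12)| = 535, so the area is 267.5.
Summing gcd(|Δx|,|Δy|) over the edges gives the boundary count: gcd(16,39) + gcd(1,31) + gcd(17,8) = 1+1+1 = 3.
Pick's theorem gives I = A − B/2 + 1 = 267.5 − 3/2 + 1 = 267.

267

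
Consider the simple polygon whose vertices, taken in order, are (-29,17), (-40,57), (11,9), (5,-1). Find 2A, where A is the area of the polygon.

Using the shoelace formula, 2A = |[(-29)·57 − (-40)·17] + [(-40)·9 − 11·57] + [11·(-1) − 5·9] + [5·17 − (-29)·(-1)]| = 1960, so the area is 980.

1960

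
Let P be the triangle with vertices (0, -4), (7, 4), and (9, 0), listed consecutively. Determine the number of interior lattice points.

21

Using the shoelace formula, 2A = |(0·4 − 7·(-4)) + (7·0 − 9·4) + (9·(-4) − 0·0)| = 44, so the area is 22.
Along each edge there are gcd(|Δx|,|Δy|)+1 lattice points, so counting each shared vertex once the boundary has gcd(7,8) + gcd(2,4) + gcd(9,4) = 1+2+1 = 4.
By Pick's theorem A = I + B/2 − 1, so I = 22 − 4/2 + 1 = 21.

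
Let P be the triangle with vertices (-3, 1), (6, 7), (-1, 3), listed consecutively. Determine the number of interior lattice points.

1

Using the shoelace formula, 2A = |[(-3)·7 − 6·1] + [6·3 − (-1)·7] + [(-1)·1 − (-3)·3]| = 6, so the area is 3.
Along each edge there are gcd(|Δx|,|Δy|)+1 lattice points, so counting each shared vertex once the boundary has gcd(9,6) + gcd(7,4) + gcd(2,2) = 3+1+2 = 6.
By Pick's theorem A = I + B/2 − 1, so I = 3 − 6/2 + 1 = 1.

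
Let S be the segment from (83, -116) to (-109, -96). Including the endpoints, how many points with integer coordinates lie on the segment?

The number of lattice points on a segment between lattice points is gcd(|Δx|,|Δy|) + 1 = gcd(192,20) + 1 = 4 + 1 = 5.

5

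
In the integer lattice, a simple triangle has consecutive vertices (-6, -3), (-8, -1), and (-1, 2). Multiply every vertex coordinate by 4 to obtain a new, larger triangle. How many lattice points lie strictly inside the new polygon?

By the shoelace formula, twice the signed area is |[(-6)·(-1) − (-8)·(-3)] + [(-8)·2 − (-1)·(-1)] + [(-1)·(-3) − (-6)·2]| = 20, so the area is 10.
Along each edge there are gcd(|Δx|,|Δy|)+1 lattice points, so counting each shared vertex once the boundary has gcd(2,2) + gcd(7,3) + gcd(5,5) = 2+1+5 = 8.
Scaling by 4 multiplies the area by 4² = 16 (so the new area is 160) and multiplies the boundary lattice-point count by 4, giving 32.
By Pick's theorem, the interior count of the dilated polygon is 160 − 32/2 + 1 = 145.

145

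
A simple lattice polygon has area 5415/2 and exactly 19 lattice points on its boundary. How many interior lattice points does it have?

Pick's theorem A = I + B/2 − 1 rearranges to I = A − B/2 + 1 = 5415/2 − 19/2 + 1 = 2699.

2699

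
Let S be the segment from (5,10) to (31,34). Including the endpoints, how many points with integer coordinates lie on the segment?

3

The number of lattice points on a segment between lattice points is gcd(|Δx|,|Δy|) + 1 = gcd(26,24) + 1 = 2 + 1 = 3.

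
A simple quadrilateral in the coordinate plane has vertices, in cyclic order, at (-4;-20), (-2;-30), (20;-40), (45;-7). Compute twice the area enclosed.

1492

Using the shoelace formula, 2A = |[(-4)·(-30) − (-2)·(-20)] + [(-2)·(-40) − 20·(-30)] + [20·(-7) − 45·(-40)] + [45·(-20) − (-4)·(-7)]| = 1492, so the area is 746.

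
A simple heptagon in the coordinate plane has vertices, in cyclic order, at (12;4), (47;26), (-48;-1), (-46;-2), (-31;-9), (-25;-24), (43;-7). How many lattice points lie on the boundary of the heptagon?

The number of boundary lattice points is Σ gcd(|Δx|,|Δy|) = gcd(35,22) + gcd(95,27) + gcd(2,1) + gcd(15,7) + gcd(6,15) + gcd(68,17) + gcd(31,11) = 1+1+1+1+3+17+1 = 25.

25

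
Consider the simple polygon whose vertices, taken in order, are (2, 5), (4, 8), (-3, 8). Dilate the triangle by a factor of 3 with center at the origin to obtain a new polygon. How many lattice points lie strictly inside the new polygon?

By the shoelace formula, twice the signed area is |[2·8 − 4·5] + [4·8 − (-3)·8] + [(-3)·5 − 2·8]| = 21, so the area is 10.5.
The number of boundary lattice points is Σ gcd(|Δx|,|Δy|) = gcd(2,3) + gcd(7,0) + gcd(5,3) = 1+7+1 = 9.
Scaling by 3 multiplies the area by 3² = 9 (so the new area is 189/2) and multiplies the boundary lattice-point count by 3, giving 27.
By Pick's theorem, the interior count of the dilated polygon is 189/2 − 27/2 + 1 = 82.

82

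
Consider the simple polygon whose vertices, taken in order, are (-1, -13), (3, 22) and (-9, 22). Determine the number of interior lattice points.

204

The shoelace formula gives twice the area as |((-1)·22 − 3·(-13)) + (3·22 − (-9)·22) + ((-9)·(-13) − (-1)·22)| = 420, so the area is 210.
Along each edge there are gcd(|Δx|,|Δy|)+1 lattice points, so counting each shared vertex once the boundary has gcd(4,35) + gcd(12,0) + gcd(8,35) = 1+12+1 = 14.
Pick's theorem gives I = A − B/2 + 1 = 210 − 14/2 + 1 = 204.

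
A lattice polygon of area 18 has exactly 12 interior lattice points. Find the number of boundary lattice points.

14

Pick's theorem gives A = I + B/2 − 1, so B = 2(A − I + 1) = 2(18 − 12 + 1) = 14.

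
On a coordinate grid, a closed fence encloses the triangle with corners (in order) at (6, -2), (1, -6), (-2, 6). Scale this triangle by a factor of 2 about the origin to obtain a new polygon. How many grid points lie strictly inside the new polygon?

The shoelace formula gives twice the area as |[6·(-6) − 1·(-2)] + [1·6 − (-2)·(-6)] + [(-2)·(-2) − 6·6]| = 72, so the area is 36.
Summing gcd(|Δx|,|Δy|) over the edges gives the boundary count: gcd(5,4) + gcd(3,12) + gcd(8,8) = 1+3+8 = 12.
Scaling by 2 multiplies the area by 2² = 4 (so the new area is 144) and multiplies the boundary lattice-point count by 2, giving 24.
By Pick's theorem, the interior count of the dilated polygon is 144 − 24/2 + 1 = 133.

133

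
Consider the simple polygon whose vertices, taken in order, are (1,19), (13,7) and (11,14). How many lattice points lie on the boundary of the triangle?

18

Along each edge there are gcd(|Δx|,|Δy|)+1 lattice points, so counting each shared vertex once the boundary has gcd(12,12) + gcd(2,7) + gcd(10,5) = 12+1+5 = 18.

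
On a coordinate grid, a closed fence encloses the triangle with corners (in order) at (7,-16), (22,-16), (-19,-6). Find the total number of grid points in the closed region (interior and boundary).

The shoelace formula gives twice the area as |[7·(-16) − 22·(-16)] + [22·(-6) − (-19)·(-16)] + [(-19)·(-16) − 7·(-6)]| = 150, so the area is 75.
The number of boundary lattice points is Σ gcd(|Δx|,|Δy|) = gcd(15,0) + gcd(41,10) + gcd(26,10) = 15+1+2 = 18.
Pick's theorem gives I = A − B/2 + 1 = 75 − 18/2 + 1 = 67, so the closed region contains I + B = 67 + 18 = 85 lattice points.

85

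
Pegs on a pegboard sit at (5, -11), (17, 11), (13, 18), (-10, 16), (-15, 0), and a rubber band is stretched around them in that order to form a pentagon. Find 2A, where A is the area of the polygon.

1198

By the shoelace formula, twice the signed area is |(5·11 − 17·(-11)) + (17·18 − 13·11) + (13·16 − (-10)·18) + ((-10)·0 − (-15)·16) + ((-15)·(-11) − 5·0)| = 1198, so the area is 599.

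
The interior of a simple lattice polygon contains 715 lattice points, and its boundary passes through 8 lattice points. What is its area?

By Pick's theorem, A = I + B/2 − 1 = 715 + 8/2 − 1 = 718.

718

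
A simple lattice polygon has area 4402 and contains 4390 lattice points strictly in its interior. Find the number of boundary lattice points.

26

Pick's theorem gives A = I + B/2 − 1, so B = 2(A − I + 1) = 2(4402 − 4390 + 1) = 26.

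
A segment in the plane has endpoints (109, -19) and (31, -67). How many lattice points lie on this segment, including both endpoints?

The number of lattice points on a segment between lattice points is gcd(|Δx|,|Δy|) + 1 = gcd(78,48) + 1 = 6 + 1 = 7.

7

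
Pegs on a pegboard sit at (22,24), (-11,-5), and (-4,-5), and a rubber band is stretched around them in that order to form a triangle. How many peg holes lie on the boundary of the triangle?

9

Summing gcd(|Δx|,|Δy|) over the edges gives the boundary count: gcd(33,29) + gcd(7,0) + gcd(26,29) = 1+7+1 = 9.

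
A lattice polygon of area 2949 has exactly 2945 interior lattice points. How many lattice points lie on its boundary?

Pick's theorem gives A = I + B/2 − 1, so B = 2(A − I + 1) = 2(2949 − 2945 + 1) = 10.

10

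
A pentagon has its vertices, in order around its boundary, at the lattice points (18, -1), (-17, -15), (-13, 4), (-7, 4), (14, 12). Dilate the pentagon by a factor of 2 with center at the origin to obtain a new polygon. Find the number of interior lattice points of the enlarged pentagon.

The shoelace formula gives twice the area as |[18·(-15) − (-17)·(-1)] + [(-17)·4 − (-13)·(-15)] + [(-13)·4 − (-7)·4] + [(-7)·12 − 14·4] + [14·(-1) − 18·12]| = 944, so the area is 472.
The number of boundary lattice points is Σ gcd(|Δx|,|Δy|) = gcd(35,14) + gcd(4,19) + gcd(6,0) + gcd(21,8) + gcd(4,13) = 7+1+6+1+1 = 16.
Scaling by 2 multiplies the area by 2² = 4 (so the new area is 1888) and multiplies the boundary lattice-point count by 2, giving 32.
By Pick's theorem, the interior count of the dilated polygon is 1888 − 32/2 + 1 = 1873.

1873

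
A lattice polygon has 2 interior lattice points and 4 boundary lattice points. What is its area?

Pick's theorem states A = I + B/2 − 1, so A = 2 + 4/2 − 1 = 3.

3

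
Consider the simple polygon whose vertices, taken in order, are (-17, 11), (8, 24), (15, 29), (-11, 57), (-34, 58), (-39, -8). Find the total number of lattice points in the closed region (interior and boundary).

1914

By the shoelace formula, twice the signed area is |[(-17)·24 − 8·11] + [8·29 − 15·24] + [15·57 − (-11)·29] + [(-11)·58 − (-34)·57] + [(-34)·(-8) − (-39)·58] + [(-39)·11 − (-17)·(-8)]| = 3819, so the area is 3819/2.
The number of boundary lattice points is Σ gcd(|Δx|,|Δy|) = gcd(25,13) + gcd(7,5) + gcd(26,28) + gcd(23,1) + gcd(5,66) + gcd(22,19) = 1+1+2+1+1+1 = 7.
Pick's theorem gives I = A − B/2 + 1 = 3819/2 − 7/2 + 1 = 1907, so the closed region contains I + B = 1907 + 7 = 1914 lattice points.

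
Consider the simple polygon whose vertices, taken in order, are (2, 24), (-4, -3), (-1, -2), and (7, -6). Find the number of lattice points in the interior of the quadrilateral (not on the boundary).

The shoelace formula gives twice the area as |(2·(-3) − (-4)·24) + ((-4)·(-2) − (-1)·(-3)) + ((-1)·(-6) − 7·(-2)) + (7·24 − 2·(-6))| = 295, so the area is 147.5.
The number of boundary lattice points is Σ gcd(|Δx|,|Δy|) = gcd(6,27) + gcd(3,1) + gcd(8,4) + gcd(5,30) = 3+1+4+5 = 13.
Pick's theorem gives I = A − B/2 + 1 = 147.5 − 13/2 + 1 = 142.

142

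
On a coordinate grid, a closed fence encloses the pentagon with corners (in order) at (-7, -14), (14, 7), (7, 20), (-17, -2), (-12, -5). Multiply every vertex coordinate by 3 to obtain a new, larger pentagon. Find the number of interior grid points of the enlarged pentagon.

By the shoelace formula, twice the signed area is |[(-7)·7 − 14·(-14)] + [14·20 − 7·7] + [7·(-2) − (-17)·20] + [(-17)·(-5) − (-12)·(-2)] + [(-12)·(-14) − (-7)·(-5)]| = 898, so the area is 449.
Along each edge there are gcd(|Δx|,|Δy|)+1 lattice points, so counting each shared vertex once the boundary has gcd(21,21) + gcd(7,13) + gcd(24,22) + gcd(5,3) + gcd(5,9) = 21+1+2+1+1 = 26.
Scaling by 3 multiplies the area by 3² = 9 (so the new area is 4041) and multiplies the boundary lattice-point count by 3, giving 78.
By Pick's theorem, the interior count of the dilated polygon is 4041 − 78/2 + 1 = 4003.

4003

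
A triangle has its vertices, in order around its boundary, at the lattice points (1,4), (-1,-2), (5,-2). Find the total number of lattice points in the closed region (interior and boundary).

Using the shoelace formula, 2A = |[1·(-2) − (-1)·4] + [(-1)·(-2) − 5·(-2)] + [5·4 − 1·(-2)]| = 36, so the area is 18.
The number of boundary lattice points is Σ gcd(|Δx|,|Δy|) = gcd(2,6) + gcd(6,0) + gcd(4,6) = 2+6+2 = 10.
Pick's theorem gives I = A − B/2 + 1 = 18 − 10/2 + 1 = 14, so the closed region contains I + B = 14 + 10 = 24 lattice points.

24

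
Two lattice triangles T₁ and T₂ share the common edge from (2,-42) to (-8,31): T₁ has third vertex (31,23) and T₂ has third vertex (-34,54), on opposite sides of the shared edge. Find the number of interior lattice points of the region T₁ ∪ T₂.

2211

The union is the simple quadrilateral with vertices (2,-42), (31,23), (-8,31), (-34,54) in order.
The shoelace formula gives twice the area as |(2·23 − 31·(-42)) + (31·31 − (-8)·23) + ((-8)·54 − (-34)·31) + ((-34)·(-42) − 2·54)| = 4435, so the area is 4435/2.
Summing gcd(|Δx|,|Δy|) over the edges gives the boundary count: gcd(29,65) + gcd(39,8) + gcd(26,23) + gcd(36,96) = 1+1+1+12 = 15.
By Pick's theorem I = A − B/2 + 1 = 4435/2 − 15/2 + 1 = 2211.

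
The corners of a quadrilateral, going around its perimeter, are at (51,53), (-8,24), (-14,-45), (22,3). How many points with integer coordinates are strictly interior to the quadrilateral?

Using the shoelace formula, 2A = |[51·24 − (-8)·53] + [(-8)·(-45) − (-14)·24] + [(-14)·3 − 22·(-45)] + [22·53 − 51·3]| = 4305, so the area is 4305/2.
Summing gcd(|Δx|,|Δy|) over the edges gives the boundary count: gcd(59,29) + gcd(6,69) + gcd(36,48) + gcd(29,50) = 1+3+12+1 = 17.
Pick's theorem gives I = A − B/2 + 1 = 4305/2 − 17/2 + 1 = 2145.

2145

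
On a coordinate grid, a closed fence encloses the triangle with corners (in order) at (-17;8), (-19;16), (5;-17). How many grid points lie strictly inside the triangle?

By the shoelace formula, twice the signed area is |[(-17)·16 − (-19)·8] + [(-19)·(-17) − 5·16] + [5·8 − (-17)·(-17)]| = 126, so the area is 63.
Summing gcd(|Δx|,|Δy|) over the edges gives the boundary count: gcd(2,8) + gcd(24,33) + gcd(22,25) = 2+3+1 = 6.
By Pick's theorem A = I + B/2 − 1, so I = 63 − 6/2 + 1 = 61.

61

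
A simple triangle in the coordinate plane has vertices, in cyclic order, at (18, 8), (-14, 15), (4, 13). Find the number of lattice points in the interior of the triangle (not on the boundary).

30

By the shoelace formula, twice the signed area is |[18·15 − (-14)·8] + [(-14)·13 − 4·15] + [4·8 − 18·13]| = 62, so the area is 31.
The number of boundary lattice points is Σ gcd(|Δx|,|Δy|) = gcd(32,7) + gcd(18,2) + gcd(14,5) = 1+2+1 = 4.
Pick's theorem gives I = A − B/2 + 1 = 31 − 4/2 + 1 = 30.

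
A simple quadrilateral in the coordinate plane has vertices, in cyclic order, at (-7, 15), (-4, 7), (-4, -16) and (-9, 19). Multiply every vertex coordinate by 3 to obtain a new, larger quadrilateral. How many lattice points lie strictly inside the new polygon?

By the shoelace formula, twice the signed area is |((-7)·7 − (-4)·15) + ((-4)·(-16) − (-4)·7) + ((-4)·19 − (-9)·(-16)) + ((-9)·15 − (-7)·19)| = 119, so the area is 59.5.
Summing gcd(|Δx|,|Δy|) over the edges gives the boundary count: gcd(3,8) + gcd(0,23) + gcd(5,35) + gcd(2,4) = 1+23+5+2 = 31.
Scaling by 3 multiplies the area by 3² = 9 (so the new area is 1071/2) and multiplies the boundary lattice-point count by 3, giving 93.
By Pick's theorem, the interior count of the dilated polygon is 1071/2 − 93/2 + 1 = 490.

490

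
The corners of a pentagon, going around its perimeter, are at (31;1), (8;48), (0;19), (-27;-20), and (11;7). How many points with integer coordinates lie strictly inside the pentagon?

982

The shoelace formula gives twice the area as |[31·48 − 8·1] + [8·19 − 0·48] + [0·(-20) − (-27)·19] + [(-27)·7 − 11·(-20)] + [11·1 − 31·7]| = 1970, so the area is 985.
Along each edge there are gcd(|Δx|,|Δy|)+1 lattice points, so counting each shared vertex once the boundary has gcd(23,47) + gcd(8,29) + gcd(27,39) + gcd(38,27) + gcd(20,6) = 1+1+3+1+2 = 8.
By Pick's theorem A = I + B/2 − 1, so I = 985 − 8/2 + 1 = 982.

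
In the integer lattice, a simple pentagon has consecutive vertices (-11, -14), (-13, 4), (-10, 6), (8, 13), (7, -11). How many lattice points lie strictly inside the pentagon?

417

The shoelace formula gives twice the area as |[(-11)·4 − (-13)·(-14)] + [(-13)·6 − (-10)·4] + [(-10)·13 − 8·6] + [8·(-11) − 7·13] + [7·(-14) − (-11)·(-11)]| = 840, so the area is 420.
Summing gcd(|Δx|,|Δy|) over the edges gives the boundary count: gcd(2,18) + gcd(3,2) + gcd(18,7) + gcd(1,24) + gcd(18,3) = 2+1+1+1+3 = 8.
Pick's theorem gives I = A − B/2 + 1 = 420 − 8/2 + 1 = 417.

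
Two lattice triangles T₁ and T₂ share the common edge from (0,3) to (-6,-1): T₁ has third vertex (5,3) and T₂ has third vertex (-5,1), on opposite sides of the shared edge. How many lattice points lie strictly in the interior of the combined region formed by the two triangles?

The union is the simple quadrilateral with vertices (0,3), (5,3), (-6,-1), (-5,1) in order.
Using the shoelace formula, 2A = |(0·3 − 5·3) + (5·(-1) − (-6)·3) + ((-6)·1 − (-5)·(-1)) + ((-5)·3 − 0·1)| = 28, so the area is 14.
Along each edge there are gcd(|Δx|,|Δy|)+1 lattice points, so counting each shared vertex once the boundary has gcd(5,0) + gcd(11,4) + gcd(1,2) + gcd(5,2) = 5+1+1+1 = 8.
By Pick's theorem I = A − B/2 + 1 = 14 − 8/2 + 1 = 11.

11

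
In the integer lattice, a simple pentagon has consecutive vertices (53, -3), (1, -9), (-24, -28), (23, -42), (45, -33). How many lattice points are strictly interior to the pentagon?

Using the shoelace formula, 2A = |[53·(-9) − 1·(-3)] + [1·(-28) − (-24)·(-9)] + [(-24)·(-42) − 23·(-28)] + [23·(-33) − 45·(-42)] + [45·(-3) − 53·(-33)]| = 3679, so the area is 3679/2.
The number of boundary lattice points is Σ gcd(|Δx|,|Δy|) = gcd(52,6) + gcd(25,19) + gcd(47,14) + gcd(22,9) + gcd(8,30) = 2+1+1+1+2 = 7.
Pick's theorem gives I = A − B/2 + 1 = 3679/2 − 7/2 + 1 = 1837.

1837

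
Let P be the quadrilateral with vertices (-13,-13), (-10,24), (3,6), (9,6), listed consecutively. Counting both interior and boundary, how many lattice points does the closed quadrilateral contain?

Using the shoelace formula, 2A = |[(-13)·24 − (-10)·(-13)] + [(-10)·6 − 3·24] + [3·6 − 9·6] + [9·(-13) − (-13)·6]| = 649, so the area is 324.5.
The number of boundary lattice points is Σ gcd(|Δx|,|Δy|) = gcd(3,37) + gcd(13,18) + gcd(6,0) + gcd(22,19) = 1+1+6+1 = 9.
Pick's theorem gives I = A − B/2 + 1 = 324.5 − 9/2 + 1 = 321, so the closed region contains I + B = 321 + 9 = 330 lattice points.

330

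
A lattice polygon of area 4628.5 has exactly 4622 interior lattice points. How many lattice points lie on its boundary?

15

Pick's theorem gives A = I + B/2 − 1, so B = 2(A − I + 1) = 2(4628.5 − 4622 + 1) = 15.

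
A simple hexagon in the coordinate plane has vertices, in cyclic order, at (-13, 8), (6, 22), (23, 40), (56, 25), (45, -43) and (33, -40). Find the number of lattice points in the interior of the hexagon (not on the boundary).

3213

By the shoelace formula, twice the signed area is |[(-13)·22 − 6·8] + [6·40 − 23·22] + [23·25 − 56·40] + [56·(-43) − 45·25] + [45·(-40) − 33·(-43)] + [33·8 − (-13)·(-40)]| = 6435, so the area is 3217.5.
Summing gcd(|Δx|,|Δy|) over the edges gives the boundary count: gcd(19,14) + gcd(17,18) + gcd(33,15) + gcd(11,68) + gcd(12,3) + gcd(46,48) = 1+1+3+1+3+2 = 11.
By Pick's theorem A = I + B/2 − 1, so I = 3217.5 − 11/2 + 1 = 3213.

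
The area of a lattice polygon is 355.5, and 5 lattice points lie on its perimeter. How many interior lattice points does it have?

Pick's theorem A = I + B/2 − 1 rearranges to I = A − B/2 + 1 = 355.5 − 5/2 + 1 = 354.

354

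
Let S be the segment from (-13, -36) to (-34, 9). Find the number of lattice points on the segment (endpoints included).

The number of lattice points on a segment between lattice points is gcd(|Δx|,|Δy|) + 1 = gcd(21,45) + 1 = 3 + 1 = 4.

4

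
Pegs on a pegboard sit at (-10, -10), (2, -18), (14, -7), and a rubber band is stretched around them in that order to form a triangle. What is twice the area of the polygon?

By the shoelace formula, twice the signed area is |[(-10)·(-18) − 2·(-10)] + [2·(-7) − 14·(-18)] + [14·(-10) − (-10)·(-7)]| = 228, so the area is 114.

228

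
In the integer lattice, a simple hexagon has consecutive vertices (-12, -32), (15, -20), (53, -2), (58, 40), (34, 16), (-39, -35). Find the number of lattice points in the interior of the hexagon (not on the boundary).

Using the shoelace formula, 2A = |[(-12)·(-20) − 15·(-32)] + [15·(-2) − 53·(-20)] + [53·40 − 58·(-2)] + [58·16 − 34·40] + [34·(-35) − (-39)·16] + [(-39)·(-32) − (-12)·(-35)]| = 3816, so the area is 1908.
Along each edge there are gcd(|Δx|,|Δy|)+1 lattice points, so counting each shared vertex once the boundary has gcd(27,12) + gcd(38,18) + gcd(5,42) + gcd(24,24) + gcd(73,51) + gcd(27,3) = 3+2+1+24+1+3 = 34.
By Pick's theorem A = I + B/2 − 1, so I = 1908 − 34/2 + 1 = 1892.

1892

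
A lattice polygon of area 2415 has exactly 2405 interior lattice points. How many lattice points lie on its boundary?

Pick's theorem gives A = I + B/2 − 1, so B = 2(A − I + 1) = 2(2415 − 2405 + 1) = 22.

22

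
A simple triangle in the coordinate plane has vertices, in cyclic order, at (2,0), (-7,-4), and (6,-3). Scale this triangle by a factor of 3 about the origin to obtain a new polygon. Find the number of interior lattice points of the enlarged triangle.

The shoelace formula gives twice the area as |(2·(-4) − (-7)·0) + ((-7)·(-3) − 6·(-4)) + (6·0 − 2·(-3))| = 43, so the area is 43/2.
The number of boundary lattice points is Σ gcd(|Δx|,|Δy|) = gcd(9,4) + gcd(13,1) + gcd(4,3) = 1+1+1 = 3.
Scaling by 3 multiplies the area by 3² = 9 (so the new area is 193.5) and multiplies the boundary lattice-point count by 3, giving 9.
By Pick's theorem, the interior count of the dilated polygon is 193.5 − 9/2 + 1 = 190.

190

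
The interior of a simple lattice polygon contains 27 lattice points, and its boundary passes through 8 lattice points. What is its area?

30

Pick's theorem states A = I + B/2 − 1, so A = 27 + 8/2 − 1 = 30.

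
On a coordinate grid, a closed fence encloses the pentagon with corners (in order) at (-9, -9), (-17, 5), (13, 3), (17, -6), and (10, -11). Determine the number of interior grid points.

377

The shoelace formula gives twice the area as |[(-9)·5 − (-17)·(-9)] + [(-17)·3 − 13·5] + [13·(-6) − 17·3] + [17·(-11) − 10·(-6)] + [10·(-9) − (-9)·(-11)]| = 759, so the area is 759/2.
Along each edge there are gcd(|Δx|,|Δy|)+1 lattice points, so counting each shared vertex once the boundary has gcd(8,14) + gcd(30,2) + gcd(4,9) + gcd(7,5) + gcd(19,2) = 2+2+1+1+1 = 7.
By Pick's theorem A = I + B/2 − 1, so I = 759/2 − 7/2 + 1 = 377.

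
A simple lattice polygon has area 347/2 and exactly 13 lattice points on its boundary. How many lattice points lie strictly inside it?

168

From Pick's theorem, I = A − B/2 + 1 = 347/2 − 13/2 + 1 = 168.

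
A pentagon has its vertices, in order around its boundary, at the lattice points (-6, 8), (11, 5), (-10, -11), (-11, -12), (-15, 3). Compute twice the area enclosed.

505

Using the shoelace formula, 2A = |((-6)·5 − 11·8) + (11·(-11) − (-10)·5) + ((-10)·(-12) − (-11)·(-11)) + ((-11)·3 − (-15)·(-12)) + ((-15)·8 − (-6)·3)| = 505, so the area is 252.5.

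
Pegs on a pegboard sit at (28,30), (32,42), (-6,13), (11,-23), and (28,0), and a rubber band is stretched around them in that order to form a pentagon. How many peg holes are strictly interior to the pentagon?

1164

By the shoelace formula, twice the signed area is |[28·42 − 32·30] + [32·13 − (-6)·42] + [(-6)·(-23) − 11·13] + [11·0 − 28·(-23)] + [28·30 − 28·0]| = 2363, so the area is 1181.5.
Along each edge there are gcd(|Δx|,|Δy|)+1 lattice points, so counting each shared vertex once the boundary has gcd(4,12) + gcd(38,29) + gcd(17,36) + gcd(17,23) + gcd(0,30) = 4+1+1+1+30 = 37.
By Pick's theorem A = I + B/2 − 1, so I = 1181.5 − 37/2 + 1 = 1164.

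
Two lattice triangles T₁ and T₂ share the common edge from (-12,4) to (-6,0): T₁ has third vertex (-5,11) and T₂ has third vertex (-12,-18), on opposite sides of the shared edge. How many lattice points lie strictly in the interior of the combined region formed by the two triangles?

The union is the simple quadrilateral with vertices (-12,4), (-5,11), (-6,0), (-12,-18) in order.
The shoelace formula gives twice the area as |((-12)·11 − (-5)·4) + ((-5)·0 − (-6)·11) + ((-6)·(-18) − (-12)·0) + ((-12)·4 − (-12)·(-18))| = 202, so the area is 101.
The number of boundary lattice points is Σ gcd(|Δx|,|Δy|) = gcd(7,7) + gcd(1,11) + gcd(6,18) + gcd(0,22) = 7+1+6+22 = 36.
By Pick's theorem I = A − B/2 + 1 = 101 − 36/2 + 1 = 84.

84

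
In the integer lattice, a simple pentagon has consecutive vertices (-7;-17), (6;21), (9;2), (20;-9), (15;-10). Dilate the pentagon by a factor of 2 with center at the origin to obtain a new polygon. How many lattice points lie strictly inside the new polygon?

By the shoelace formula, twice the signed area is |[(-7)·21 − 6·(-17)] + [6·2 − 9·21] + [9·(-9) − 20·2] + [20·(-10) − 15·(-9)] + [15·(-17) − (-7)·(-10)]| = 733, so the area is 366.5.
Along each edge there are gcd(|Δx|,|Δy|)+1 lattice points, so counting each shared vertex once the boundary has gcd(13,38) + gcd(3,19) + gcd(11,11) + gcd(5,1) + gcd(22,7) = 1+1+11+1+1 = 15.
Scaling by 2 multiplies the area by 2² = 4 (so the new area is 1466) and multiplies the boundary lattice-point count by 2, giving 30.
By Pick's theorem, the interior count of the dilated polygon is 1466 − 30/2 + 1 = 1452.

1452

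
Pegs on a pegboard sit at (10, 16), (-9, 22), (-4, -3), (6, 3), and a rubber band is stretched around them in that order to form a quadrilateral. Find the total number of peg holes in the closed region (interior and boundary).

281

Using the shoelace formula, 2A = |[10·22 − (-9)·16] + [(-9)·(-3) − (-4)·22] + [(-4)·3 − 6·(-3)] + [6·16 − 10·3]| = 551, so the area is 551/2.
The number of boundary lattice points is Σ gcd(|Δx|,|Δy|) = gcd(19,6) + gcd(5,25) + gcd(10,6) + gcd(4,13) = 1+5+2+1 = 9.
Pick's theorem gives I = A − B/2 + 1 = 551/2 − 9/2 + 1 = 272, so the closed region contains I + B = 272 + 9 = 281 lattice points.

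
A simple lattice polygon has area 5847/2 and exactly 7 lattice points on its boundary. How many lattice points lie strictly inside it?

From Pick's theorem, I = A − B/2 + 1 = 5847/2 − 7/2 + 1 = 2921.

2921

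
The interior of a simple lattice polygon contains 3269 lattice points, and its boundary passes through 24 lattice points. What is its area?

Pick's theorem states A = I + B/2 − 1, so A = 3269 + 24/2 − 1 = 3280.

3280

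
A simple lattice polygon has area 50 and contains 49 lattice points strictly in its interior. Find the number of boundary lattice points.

Pick's theorem gives A = I + B/2 − 1, so B = 2(A − I + 1) = 2(50 − 49 + 1) = 4.

4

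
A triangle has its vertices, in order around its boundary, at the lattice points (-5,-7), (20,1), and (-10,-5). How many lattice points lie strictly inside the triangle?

Using the shoelace formula, 2A = |[(-5)·1 − 20·(-7)] + [20·(-5) − (-10)·1] + [(-10)·(-7) − (-5)·(-5)]| = 90, so the area is 45.
Summing gcd(|Δx|,|Δy|) over the edges gives the boundary count: gcd(25,8) + gcd(30,6) + gcd(5,2) = 1+6+1 = 8.
Pick's theorem gives I = A − B/2 + 1 = 45 − 8/2 + 1 = 42.

42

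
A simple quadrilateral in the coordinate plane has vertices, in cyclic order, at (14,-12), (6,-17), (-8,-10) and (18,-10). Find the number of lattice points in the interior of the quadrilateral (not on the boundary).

72

Using the shoelace formula, 2A = |(14·(-17) − 6·(-12)) + (6·(-10) − (-8)·(-17)) + ((-8)·(-10) − 18·(-10)) + (18·(-12) − 14·(-10))| = 178, so the area is 89.
The number of boundary lattice points is Σ gcd(|Δx|,|Δy|) = gcd(8,5) + gcd(14,7) + gcd(26,0) + gcd(4,2) = 1+7+26+2 = 36.
By Pick's theorem A = I + B/2 − 1, so I = 89 − 36/2 + 1 = 72.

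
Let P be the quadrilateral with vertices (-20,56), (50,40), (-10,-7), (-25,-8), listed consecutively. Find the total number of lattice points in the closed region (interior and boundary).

2606

Using the shoelace formula, 2A = |((-20)·40 − 50·56) + (50·(-7) − (-10)·40) + ((-10)·(-8) − (-25)·(-7)) + ((-25)·56 − (-20)·(-8))| = 5205, so the area is 5205/2.
The number of boundary lattice points is Σ gcd(|Δx|,|Δy|) = gcd(70,16) + gcd(60,47) + gcd(15,1) + gcd(5,64) = 2+1+1+1 = 5.
Pick's theorem gives I = A − B/2 + 1 = 5205/2 − 5/2 + 1 = 2601, so the closed region contains I + B = 2601 + 5 = 2606 lattice points.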